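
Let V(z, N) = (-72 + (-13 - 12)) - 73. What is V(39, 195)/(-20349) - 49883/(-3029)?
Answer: 59740241/3625713 ≈ 16.477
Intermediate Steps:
V(z, N) = -170 (V(z, N) = (-72 - 25) - 73 = -97 - 73 = -170)
V(39, 195)/(-20349) - 49883/(-3029) = -170/(-20349) - 49883/(-3029) = -170*(-1/20349) - 49883*(-1/3029) = 10/1197 + 49883/3029 = 59740241/3625713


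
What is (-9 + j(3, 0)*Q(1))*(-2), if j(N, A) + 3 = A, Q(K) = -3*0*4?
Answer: 18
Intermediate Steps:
Q(K) = 0 (Q(K) = 0*4 = 0)
j(N, A) = -3 + A
(-9 + j(3, 0)*Q(1))*(-2) = (-9 + (-3 + 0)*0)*(-2) = (-9 - 3*0)*(-2) = (-9 + 0)*(-2) = -9*(-2) = 18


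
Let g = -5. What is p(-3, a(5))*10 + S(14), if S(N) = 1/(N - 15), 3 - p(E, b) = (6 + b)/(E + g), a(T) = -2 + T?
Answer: 161/4 ≈ 40.250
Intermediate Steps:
p(E, b) = 3 - (6 + b)/(-5 + E) (p(E, b) = 3 - (6 + b)/(E - 5) = 3 - (6 + b)/(-5 + E))
S(N) = 1/(-15 + N)
p(-3, a(5))*10 + S(14) = ((-21 - (-2 + 5) + 3*(-3))/(-5 - 3))*10 + 1/(-15 + 14) = ((-21 - 1*3 - 9)/(-8))*10 + 1/(-1) = -(-21 - 3 - 9)/8*10 - 1 = -1/8*(-33)*10 - 1 = (33/8)*10 - 1 = 165/4 - 1 = 161/4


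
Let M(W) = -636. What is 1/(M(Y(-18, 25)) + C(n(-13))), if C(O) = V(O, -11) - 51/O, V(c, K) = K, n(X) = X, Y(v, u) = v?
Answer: -13/8360 ≈ -0.0015550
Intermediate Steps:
C(O) = -11 - 51/O
1/(M(Y(-18, 25)) + C(n(-13))) = 1/(-636 + (-11 - 51/(-13))) = 1/(-636 + (-11 - 51*(-1/13))) = 1/(-636 + (-11 + 51/13)) = 1/(-636 - 92/13) = 1/(-8360/13) = -13/8360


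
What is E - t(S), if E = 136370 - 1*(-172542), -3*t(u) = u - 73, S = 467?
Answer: 927130/3 ≈ 3.0904e+5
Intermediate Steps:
t(u) = 73/3 - u/3 (t(u) = -(u - 73)/3 = -(-73 + u)/3 = 73/3 - u/3)
E = 308912 (E = 136370 + 172542 = 308912)
E - t(S) = 308912 - (73/3 - ⅓*467) = 308912 - (73/3 - 467/3) = 308912 - 1*(-394/3) = 308912 + 394/3 = 927130/3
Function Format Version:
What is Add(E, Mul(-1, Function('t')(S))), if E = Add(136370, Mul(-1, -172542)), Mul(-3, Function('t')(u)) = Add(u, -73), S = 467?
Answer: Rational(927130, 3) ≈ 3.0904e+5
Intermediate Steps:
Function('t')(u) = Add(Rational(73, 3), Mul(Rational(-1, 3), u)) (Function('t')(u) = Mul(Rational(-1, 3), Add(u, -73)) = Mul(Rational(-1, 3), Add(-73, u)) = Add(Rational(73, 3), Mul(Rational(-1, 3), u)))
E = 308912 (E = Add(136370, 172542) = 308912)
Add(E, Mul(-1, Function('t')(S))) = Add(308912, Mul(-1, Add(Rational(73, 3), Mul(Rational(-1, 3), 467)))) = Add(308912, Mul(-1, Add(Rational(73, 3), Rational(-467, 3)))) = Add(308912, Mul(-1, Rational(-394, 3))) = Add(308912, Rational(394, 3)) = Rational(927130, 3)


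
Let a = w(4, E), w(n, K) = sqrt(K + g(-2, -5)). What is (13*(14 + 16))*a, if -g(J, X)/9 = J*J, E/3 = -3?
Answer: 1170*I*sqrt(5) ≈ 2616.2*I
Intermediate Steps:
E = -9 (E = 3*(-3) = -9)
g(J, X) = -9*J**2 (g(J, X) = -9*J*J = -9*J**2)
w(n, K) = sqrt(-36 + K) (w(n, K) = sqrt(K - 9*(-2)**2) = sqrt(K - 9*4) = sqrt(K - 36) = sqrt(-36 + K))
a = 3*I*sqrt(5) (a = sqrt(-36 - 9) = sqrt(-45) = 3*I*sqrt(5) ≈ 6.7082*I)
(13*(14 + 16))*a = (13*(14 + 16))*(3*I*sqrt(5)) = (13*30)*(3*I*sqrt(5)) = 390*(3*I*sqrt(5)) = 1170*I*sqrt(5)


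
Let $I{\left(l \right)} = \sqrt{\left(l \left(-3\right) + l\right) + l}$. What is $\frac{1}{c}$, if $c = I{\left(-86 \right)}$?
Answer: $\frac{\sqrt{86}}{86} \approx 0.10783$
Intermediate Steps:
$I{\left(l \right)} = \sqrt{- l}$ ($I{\left(l \right)} = \sqrt{\left(- 3 l + l\right) + l} = \sqrt{- 2 l + l} = \sqrt{- l}$)
$c = \sqrt{86}$ ($c = \sqrt{\left(-1\right) \left(-86\right)} = \sqrt{86} \approx 9.2736$)
$\frac{1}{c} = \frac{1}{\sqrt{86}} = \frac{\sqrt{86}}{86}$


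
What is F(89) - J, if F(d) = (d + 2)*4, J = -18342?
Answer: 18706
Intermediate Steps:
F(d) = 8 + 4*d (F(d) = (2 + d)*4 = 8 + 4*d)
F(89) - J = (8 + 4*89) - 1*(-18342) = (8 + 356) + 18342 = 364 + 18342 = 18706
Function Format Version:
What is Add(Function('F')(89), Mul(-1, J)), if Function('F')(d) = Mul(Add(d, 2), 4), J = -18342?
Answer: 18706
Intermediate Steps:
Function('F')(d) = Add(8, Mul(4, d)) (Function('F')(d) = Mul(Add(2, d), 4) = Add(8, Mul(4, d)))
Add(Function('F')(89), Mul(-1, J)) = Add(Add(8, Mul(4, 89)), Mul(-1, -18342)) = Add(Add(8, 356), 18342) = Add(364, 18342) = 18706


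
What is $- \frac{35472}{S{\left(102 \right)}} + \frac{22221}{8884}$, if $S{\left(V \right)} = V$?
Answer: $- \frac{52144451}{151028} \approx -345.26$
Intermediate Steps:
$- \frac{35472}{S{\left(102 \right)}} + \frac{22221}{8884} = - \frac{35472}{102} + \frac{22221}{8884} = \left(-35472\right) \frac{1}{102} + 22221 \cdot \frac{1}{8884} = - \frac{5912}{17} + \frac{22221}{8884} = - \frac{52144451}{151028}$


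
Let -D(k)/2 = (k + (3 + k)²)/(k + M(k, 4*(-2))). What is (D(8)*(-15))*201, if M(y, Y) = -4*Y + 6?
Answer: 388935/23 ≈ 16910.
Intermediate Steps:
M(y, Y) = 6 - 4*Y
D(k) = -2*(k + (3 + k)²)/(38 + k) (D(k) = -2*(k + (3 + k)²)/(k + (6 - 16*(-2))) = -2*(k + (3 + k)²)/(k + (6 - 4*(-8))) = -2*(k + (3 + k)²)/(k + (6 + 32)) = -2*(k + (3 + k)²)/(k + 38) = -2*(k + (3 + k)²)/(38 + k))
(D(8)*(-15))*201 = ((2*(-1*8 - (3 + 8)²)/(38 + 8))*(-15))*201 = ((2*(-8 - 1*11²)/46)*(-15))*201 = ((2*(1/46)*(-8 - 1*121))*(-15))*201 = ((2*(1/46)*(-8 - 121))*(-15))*201 = ((2*(1/46)*(-129))*(-15))*201 = -129/23*(-15)*201 = (1935/23)*201 = 388935/23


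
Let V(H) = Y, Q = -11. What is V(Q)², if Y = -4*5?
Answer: 400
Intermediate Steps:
Y = -20
V(H) = -20
V(Q)² = (-20)² = 400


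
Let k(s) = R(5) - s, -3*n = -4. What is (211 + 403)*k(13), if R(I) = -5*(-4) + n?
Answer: 15350/3 ≈ 5116.7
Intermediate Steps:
n = 4/3 (n = -⅓*(-4) = 4/3 ≈ 1.3333)
R(I) = 64/3 (R(I) = -5*(-4) + 4/3 = 20 + 4/3 = 64/3)
k(s) = 64/3 - s
(211 + 403)*k(13) = (211 + 403)*(64/3 - 1*13) = 614*(64/3 - 13) = 614*(25/3) = 15350/3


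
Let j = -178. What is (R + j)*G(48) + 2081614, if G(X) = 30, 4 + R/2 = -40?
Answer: 2073634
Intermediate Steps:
R = -88 (R = -8 + 2*(-40) = -8 - 80 = -88)
(R + j)*G(48) + 2081614 = (-88 - 178)*30 + 2081614 = -266*30 + 2081614 = -7980 + 2081614 = 2073634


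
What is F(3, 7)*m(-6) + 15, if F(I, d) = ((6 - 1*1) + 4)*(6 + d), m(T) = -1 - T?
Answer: 600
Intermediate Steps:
F(I, d) = 54 + 9*d (F(I, d) = ((6 - 1) + 4)*(6 + d) = (5 + 4)*(6 + d) = 9*(6 + d) = 54 + 9*d)
F(3, 7)*m(-6) + 15 = (54 + 9*7)*(-1 - 1*(-6)) + 15 = (54 + 63)*(-1 + 6) + 15 = 117*5 + 15 = 585 + 15 = 600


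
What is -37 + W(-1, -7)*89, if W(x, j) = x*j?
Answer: 586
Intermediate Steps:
W(x, j) = j*x
-37 + W(-1, -7)*89 = -37 - 7*(-1)*89 = -37 + 7*89 = -37 + 623 = 586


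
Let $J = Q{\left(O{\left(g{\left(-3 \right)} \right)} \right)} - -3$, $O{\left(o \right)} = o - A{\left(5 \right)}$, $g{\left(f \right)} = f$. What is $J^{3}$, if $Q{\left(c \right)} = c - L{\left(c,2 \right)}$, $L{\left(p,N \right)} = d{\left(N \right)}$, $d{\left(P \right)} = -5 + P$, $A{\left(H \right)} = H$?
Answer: $-8$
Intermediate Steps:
$L{\left(p,N \right)} = -5 + N$
$O{\left(o \right)} = -5 + o$ ($O{\left(o \right)} = o - 5 = -5 + o$)
$Q{\left(c \right)} = 3 + c$ ($Q{\left(c \right)} = c - \left(-5 + 2\right) = c - -3 = c + 3 = 3 + c$)
$J = -2$ ($J = \left(3 - 8\right) - -3 = \left(3 - 8\right) + 3 = -5 + 3 = -2$)
$J^{3} = \left(-2\right)^{3} = -8$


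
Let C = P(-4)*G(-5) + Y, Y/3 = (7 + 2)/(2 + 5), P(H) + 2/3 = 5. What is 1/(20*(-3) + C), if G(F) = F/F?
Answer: -21/1088 ≈ -0.019301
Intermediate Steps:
P(H) = 13/3 (P(H) = -⅔ + 5 = 13/3)
G(F) = 1
Y = 27/7 (Y = 3*((7 + 2)/(2 + 5)) = 3*(9/7) = 27/7 ≈ 3.8571)
C = 172/21 (C = (13/3)*1 + 27/7 = 13/3 + 27/7 = 172/21 ≈ 8.1905)
1/(20*(-3) + C) = 1/(20*(-3) + 172/21) = 1/(-60 + 172/21) = 1/(-1088/21) = -21/1088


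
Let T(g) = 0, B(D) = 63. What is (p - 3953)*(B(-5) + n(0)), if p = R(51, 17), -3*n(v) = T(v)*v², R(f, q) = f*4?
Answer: -236187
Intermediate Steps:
R(f, q) = 4*f
n(v) = 0 (n(v) = -0*v² = -⅓*0 = 0)
p = 204 (p = 4*51 = 204)
(p - 3953)*(B(-5) + n(0)) = (204 - 3953)*(63 + 0) = -3749*63 = -236187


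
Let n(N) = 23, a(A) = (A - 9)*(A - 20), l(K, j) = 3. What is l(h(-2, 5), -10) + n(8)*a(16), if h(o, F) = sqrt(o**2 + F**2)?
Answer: -641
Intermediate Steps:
h(o, F) = sqrt(F**2 + o**2)
a(A) = (-20 + A)*(-9 + A) (a(A) = (-9 + A)*(-20 + A) = (-20 + A)*(-9 + A))
l(h(-2, 5), -10) + n(8)*a(16) = 3 + 23*(180 + 16**2 - 29*16) = 3 + 23*(180 + 256 - 464) = 3 + 23*(-28) = 3 - 644 = -641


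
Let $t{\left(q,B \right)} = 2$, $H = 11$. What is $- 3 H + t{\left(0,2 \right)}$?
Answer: $-31$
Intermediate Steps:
$- 3 H + t{\left(0,2 \right)} = \left(-3\right) 11 + 2 = -33 + 2 = -31$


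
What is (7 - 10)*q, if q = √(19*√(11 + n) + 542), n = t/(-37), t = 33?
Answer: -3*√(741998 + 703*√13838)/37 ≈ -73.632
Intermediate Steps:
n = -33/37 (n = 33/(-37) = 33*(-1/37) = -33/37 ≈ -0.89189)
q = √(542 + 19*√13838/37) (q = √(19*√(11 - 33/37) + 542) = √(19*√(374/37) + 542) = √(19*(√13838/37) + 542) = √(19*√13838/37 + 542) = √(542 + 19*√13838/37) ≈ 24.544)
(7 - 10)*q = (7 - 10)*(√(741998 + 703*√13838)/37) = -3*√(741998 + 703*√13838)/37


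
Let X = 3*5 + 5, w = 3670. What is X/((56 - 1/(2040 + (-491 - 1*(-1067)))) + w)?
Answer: 10464/1949443 ≈ 0.0053677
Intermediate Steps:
X = 20 (X = 15 + 5 = 20)
X/((56 - 1/(2040 + (-491 - 1*(-1067)))) + w) = 20/((56 - 1/(2040 + (-491 - 1*(-1067)))) + 3670) = 20/((56 - 1/(2040 + (-491 + 1067))) + 3670) = 20/((56 - 1/(2040 + 576)) + 3670) = 20/((56 - 1/2616) + 3670) = 20/(146495/2616 + 3670) = 20/(9747215/2616) = 20*(2616/9747215) = 10464/1949443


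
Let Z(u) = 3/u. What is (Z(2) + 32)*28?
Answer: 938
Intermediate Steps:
(Z(2) + 32)*28 = (3/2 + 32)*28 = (67/2)*28 = 938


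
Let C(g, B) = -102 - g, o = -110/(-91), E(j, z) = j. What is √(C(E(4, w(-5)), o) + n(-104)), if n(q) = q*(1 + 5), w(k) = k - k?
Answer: I*√730 ≈ 27.019*I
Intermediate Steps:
w(k) = 0
o = 110/91 (o = -110*(-1/91) = 110/91 ≈ 1.2088)
n(q) = 6*q (n(q) = q*6 = 6*q)
√(C(E(4, w(-5)), o) + n(-104)) = √((-102 - 1*4) + 6*(-104)) = √((-102 - 4) - 624) = √(-106 - 624) = √(-730) = I*√730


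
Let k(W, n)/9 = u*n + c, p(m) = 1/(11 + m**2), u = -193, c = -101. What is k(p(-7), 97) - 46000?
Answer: -215398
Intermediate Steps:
k(W, n) = -909 - 1737*n (k(W, n) = 9*(-193*n - 101) = 9*(-101 - 193*n) = -909 - 1737*n)
k(p(-7), 97) - 46000 = (-909 - 1737*97) - 46000 = (-909 - 168489) - 46000 = -169398 - 46000 = -215398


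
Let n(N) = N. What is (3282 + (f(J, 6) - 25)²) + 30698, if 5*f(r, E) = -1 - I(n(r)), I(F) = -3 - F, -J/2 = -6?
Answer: 861821/25 ≈ 34473.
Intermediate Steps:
J = 12 (J = -2*(-6) = 12)
f(r, E) = ⅖ + r/5 (f(r, E) = (-1 - (-3 - r))/5 = (-1 + (3 + r))/5 = (2 + r)/5 = ⅖ + r/5)
(3282 + (f(J, 6) - 25)²) + 30698 = (3282 + ((⅖ + (⅕)*12) - 25)²) + 30698 = (3282 + ((⅖ + 12/5) - 25)²) + 30698 = (3282 + (14/5 - 25)²) + 30698 = (3282 + (-111/5)²) + 30698 = (3282 + 12321/25) + 30698 = 94371/25 + 30698 = 861821/25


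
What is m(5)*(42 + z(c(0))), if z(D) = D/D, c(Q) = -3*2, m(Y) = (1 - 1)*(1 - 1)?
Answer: 0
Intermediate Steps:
m(Y) = 0 (m(Y) = 0*0 = 0)
c(Q) = -6
z(D) = 1
m(5)*(42 + z(c(0))) = 0*(42 + 1) = 0*43 = 0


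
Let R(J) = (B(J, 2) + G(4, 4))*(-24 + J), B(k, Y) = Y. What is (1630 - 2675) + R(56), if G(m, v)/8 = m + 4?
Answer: 1067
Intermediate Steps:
G(m, v) = 32 + 8*m (G(m, v) = 8*(m + 4) = 8*(4 + m) = 32 + 8*m)
R(J) = -1584 + 66*J (R(J) = (2 + (32 + 8*4))*(-24 + J) = (2 + (32 + 32))*(-24 + J) = (2 + 64)*(-24 + J) = 66*(-24 + J) = -1584 + 66*J)
(1630 - 2675) + R(56) = (1630 - 2675) + (-1584 + 66*56) = -1045 + (-1584 + 3696) = -1045 + 2112 = 1067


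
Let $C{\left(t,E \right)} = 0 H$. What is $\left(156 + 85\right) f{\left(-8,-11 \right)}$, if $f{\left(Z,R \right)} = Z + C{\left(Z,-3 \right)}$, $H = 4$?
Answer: $-1928$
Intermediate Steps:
$C{\left(t,E \right)} = 0$ ($C{\left(t,E \right)} = 0 \cdot 4 = 0$)
$f{\left(Z,R \right)} = Z$ ($f{\left(Z,R \right)} = Z + 0 = Z$)
$\left(156 + 85\right) f{\left(-8,-11 \right)} = \left(156 + 85\right) \left(-8\right) = 241 \left(-8\right) = -1928$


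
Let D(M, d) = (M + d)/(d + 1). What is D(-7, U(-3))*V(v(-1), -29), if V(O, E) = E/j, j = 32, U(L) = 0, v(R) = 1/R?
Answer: 203/32 ≈ 6.3438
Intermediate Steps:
D(M, d) = (M + d)/(1 + d)
V(O, E) = E/32
D(-7, U(-3))*V(v(-1), -29) = ((-7 + 0)/(1 + 0))*((1/32)*(-29)) = (-7/1)*(-29/32) = (1*(-7))*(-29/32) = -7*(-29/32) = 203/32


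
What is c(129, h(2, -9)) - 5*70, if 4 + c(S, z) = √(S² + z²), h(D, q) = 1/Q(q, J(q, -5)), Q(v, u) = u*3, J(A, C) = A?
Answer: -354 + √12131290/27 ≈ -225.00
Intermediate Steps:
Q(v, u) = 3*u
h(D, q) = 1/(3*q)
c(S, z) = -4 + √(S² + z²)
c(129, h(2, -9)) - 5*70 = (-4 + √(129² + ((⅓)/(-9))²)) - 5*70 = (-4 + √(16641 + ((⅓)*(-⅑))²)) - 350 = (-4 + √(16641 + (-1/27)²)) - 350 = (-4 + √(16641 + 1/729)) - 350 = (-4 + √(12131290/729)) - 350 = (-4 + √12131290/27) - 350 = -354 + √12131290/27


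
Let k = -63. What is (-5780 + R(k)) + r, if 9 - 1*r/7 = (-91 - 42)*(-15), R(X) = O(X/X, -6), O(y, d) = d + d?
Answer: -19694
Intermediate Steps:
O(y, d) = 2*d
R(X) = -12 (R(X) = 2*(-6) = -12)
r = -13902 (r = 63 - 7*(-91 - 42)*(-15) = 63 - (-931)*(-15) = 63 - 7*1995 = 63 - 13965 = -13902)
(-5780 + R(k)) + r = (-5780 - 12) - 13902 = -5792 - 13902 = -19694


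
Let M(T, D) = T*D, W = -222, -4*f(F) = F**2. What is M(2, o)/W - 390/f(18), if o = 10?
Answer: 4720/999 ≈ 4.7247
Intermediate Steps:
f(F) = -F**2/4
M(T, D) = D*T
M(2, o)/W - 390/f(18) = (10*2)/(-222) - 390/((-1/4*18**2)) = 20*(-1/222) - 390/((-1/4*324)) = -10/111 - 390/(-81) = -10/111 - 390*(-1/81) = -10/111 + 130/27 = 4720/999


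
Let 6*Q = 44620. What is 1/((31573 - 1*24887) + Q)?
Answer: 3/42368 ≈ 7.0808e-5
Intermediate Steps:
Q = 22310/3 (Q = (⅙)*44620 = 22310/3 ≈ 7436.7)
1/((31573 - 1*24887) + Q) = 1/((31573 - 1*24887) + 22310/3) = 1/((31573 - 24887) + 22310/3) = 1/(6686 + 22310/3) = 1/(42368/3) = 3/42368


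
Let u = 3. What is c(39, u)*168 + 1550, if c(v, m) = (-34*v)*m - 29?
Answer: -671626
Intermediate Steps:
c(v, m) = -29 - 34*m*v (c(v, m) = -34*m*v - 29 = -29 - 34*m*v)
c(39, u)*168 + 1550 = (-29 - 34*3*39)*168 + 1550 = (-29 - 3978)*168 + 1550 = -4007*168 + 1550 = -673176 + 1550 = -671626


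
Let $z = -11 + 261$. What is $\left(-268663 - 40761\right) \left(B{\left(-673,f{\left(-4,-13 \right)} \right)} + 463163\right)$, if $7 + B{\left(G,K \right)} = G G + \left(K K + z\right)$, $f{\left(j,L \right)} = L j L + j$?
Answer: $-426613698640$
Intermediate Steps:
$z = 250$
$f{\left(j,L \right)} = j + j L^{2}$ ($f{\left(j,L \right)} = j L^{2} + j = j + j L^{2}$)
$B{\left(G,K \right)} = 243 + G^{2} + K^{2}$ ($B{\left(G,K \right)} = -7 + \left(G G + \left(K K + 250\right)\right) = -7 + \left(G^{2} + \left(K^{2} + 250\right)\right) = -7 + \left(G^{2} + \left(250 + K^{2}\right)\right) = -7 + \left(250 + G^{2} + K^{2}\right) = 243 + G^{2} + K^{2}$)
$\left(-268663 - 40761\right) \left(B{\left(-673,f{\left(-4,-13 \right)} \right)} + 463163\right) = \left(-268663 - 40761\right) \left(\left(243 + \left(-673\right)^{2} + \left(- 4 \left(1 + \left(-13\right)^{2}\right)\right)^{2}\right) + 463163\right) = - 309424 \left(\left(243 + 452929 + \left(- 4 \left(1 + 169\right)\right)^{2}\right) + 463163\right) = - 309424 \left(\left(243 + 452929 + \left(\left(-4\right) 170\right)^{2}\right) + 463163\right) = - 309424 \left(\left(243 + 452929 + \left(-680\right)^{2}\right) + 463163\right) = - 309424 \left(\left(243 + 452929 + 462400\right) + 463163\right) = - 309424 \left(915572 + 463163\right) = \left(-309424\right) 1378735 = -426613698640$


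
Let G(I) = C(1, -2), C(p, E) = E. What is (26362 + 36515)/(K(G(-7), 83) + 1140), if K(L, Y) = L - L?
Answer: 20959/380 ≈ 55.155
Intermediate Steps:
G(I) = -2
K(L, Y) = 0
(26362 + 36515)/(K(G(-7), 83) + 1140) = (26362 + 36515)/(0 + 1140) = 62877/1140 = 62877*(1/1140) = 20959/380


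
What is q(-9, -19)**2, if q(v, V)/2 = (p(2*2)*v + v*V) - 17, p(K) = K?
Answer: 55696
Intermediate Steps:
q(v, V) = -34 + 8*v + 2*V*v (q(v, V) = 2*(((2*2)*v + v*V) - 17) = 2*((4*v + V*v) - 17) = 2*(-17 + 4*v + V*v) = -34 + 8*v + 2*V*v)
q(-9, -19)**2 = (-34 + 8*(-9) + 2*(-19)*(-9))**2 = (-34 - 72 + 342)**2 = 236**2 = 55696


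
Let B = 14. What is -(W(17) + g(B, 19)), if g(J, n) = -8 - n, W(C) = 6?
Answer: 21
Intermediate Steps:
-(W(17) + g(B, 19)) = -(6 + (-8 - 1*19)) = -(6 + (-8 - 19)) = -(6 - 27) = -1*(-21) = 21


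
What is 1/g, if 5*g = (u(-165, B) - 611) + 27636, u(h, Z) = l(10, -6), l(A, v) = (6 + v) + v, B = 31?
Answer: 5/27019 ≈ 0.00018505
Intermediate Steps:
l(A, v) = 6 + 2*v
u(h, Z) = -6 (u(h, Z) = 6 + 2*(-6) = 6 - 12 = -6)
g = 27019/5 (g = ((-6 - 611) + 27636)/5 = (-617 + 27636)/5 = (⅕)*27019 = 27019/5 ≈ 5403.8)
1/g = 1/(27019/5) = 5/27019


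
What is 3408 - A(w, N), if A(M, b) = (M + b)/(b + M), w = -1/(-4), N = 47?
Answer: 3407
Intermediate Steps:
w = 1/4 (w = -1*(-1/4) = 1/4 ≈ 0.25000)
A(M, b) = 1 (A(M, b) = (M + b)/(M + b) = 1)
3408 - A(w, N) = 3408 - 1*1 = 3408 - 1 = 3407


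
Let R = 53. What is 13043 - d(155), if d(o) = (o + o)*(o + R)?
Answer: -51437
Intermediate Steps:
d(o) = 2*o*(53 + o) (d(o) = (o + o)*(o + 53) = (2*o)*(53 + o) = 2*o*(53 + o))
13043 - d(155) = 13043 - 2*155*(53 + 155) = 13043 - 2*155*208 = 13043 - 1*64480 = 13043 - 64480 = -51437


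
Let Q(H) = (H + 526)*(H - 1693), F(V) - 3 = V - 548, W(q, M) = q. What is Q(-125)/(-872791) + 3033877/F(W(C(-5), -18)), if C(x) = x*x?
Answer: -2647561451347/453851320 ≈ -5833.5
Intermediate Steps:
C(x) = x²
F(V) = -545 + V (F(V) = 3 + (V - 548) = 3 + (-548 + V) = -545 + V)
Q(H) = (-1693 + H)*(526 + H) (Q(H) = (526 + H)*(-1693 + H) = (-1693 + H)*(526 + H))
Q(-125)/(-872791) + 3033877/F(W(C(-5), -18)) = (-890518 + (-125)² - 1167*(-125))/(-872791) + 3033877/(-545 + (-5)²) = (-890518 + 15625 + 145875)*(-1/872791) + 3033877/(-545 + 25) = -729018*(-1/872791) + 3033877/(-520) = 729018/872791 + 3033877*(-1/520) = 729018/872791 - 3033877/520 = -2647561451347/453851320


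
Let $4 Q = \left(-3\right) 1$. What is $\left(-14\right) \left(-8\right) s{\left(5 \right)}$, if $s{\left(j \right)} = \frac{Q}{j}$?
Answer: $- \frac{84}{5} \approx -16.8$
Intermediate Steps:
$Q = - \frac{3}{4}$ ($Q = \frac{\left(-3\right) 1}{4} = \frac{1}{4} \left(-3\right) = - \frac{3}{4} \approx -0.75$)
$s{\left(j \right)} = - \frac{3}{4 j}$
$\left(-14\right) \left(-8\right) s{\left(5 \right)} = \left(-14\right) \left(-8\right) \left(- \frac{3}{4 \cdot 5}\right) = 112 \left(\left(- \frac{3}{4}\right) \frac{1}{5}\right) = 112 \left(- \frac{3}{20}\right) = - \frac{84}{5}$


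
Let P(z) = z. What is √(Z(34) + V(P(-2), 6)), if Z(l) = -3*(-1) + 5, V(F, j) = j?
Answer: √14 ≈ 3.7417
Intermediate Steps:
Z(l) = 8 (Z(l) = 3 + 5 = 8)
√(Z(34) + V(P(-2), 6)) = √(8 + 6) = √14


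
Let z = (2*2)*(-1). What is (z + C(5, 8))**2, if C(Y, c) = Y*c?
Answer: 1296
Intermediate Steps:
z = -4 (z = 4*(-1) = -4)
(z + C(5, 8))**2 = (-4 + 5*8)**2 = (-4 + 40)**2 = 36**2 = 1296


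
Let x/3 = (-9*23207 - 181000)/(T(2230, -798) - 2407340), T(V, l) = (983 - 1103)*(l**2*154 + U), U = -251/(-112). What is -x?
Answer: -16374246/164787637405 ≈ -9.9366e-5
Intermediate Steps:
U = 251/112 (U = -251*(-1/112) = 251/112 ≈ 2.2411)
T(V, l) = -3765/14 - 18480*l**2 (T(V, l) = (983 - 1103)*(l**2*154 + 251/112) = -120*(154*l**2 + 251/112) = -120*(251/112 + 154*l**2) = -3765/14 - 18480*l**2)
x = 16374246/164787637405 (x = 3*((-9*23207 - 181000)/((-3765/14 - 18480*(-798)**2) - 2407340)) = 3*((-208863 - 181000)/((-3765/14 - 18480*636804) - 2407340)) = 3*(-389863/((-3765/14 - 11768137920) - 2407340)) = 3*(-389863/(-164753934645/14 - 2407340)) = 3*(-389863/(-164787637405/14)) = 3*(-389863*(-14/164787637405)) = 3*(5458082/164787637405) = 16374246/164787637405 ≈ 9.9366e-5)
-x = -1*16374246/164787637405 = -16374246/164787637405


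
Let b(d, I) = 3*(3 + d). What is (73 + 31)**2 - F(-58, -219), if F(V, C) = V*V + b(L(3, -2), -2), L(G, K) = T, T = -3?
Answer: 7452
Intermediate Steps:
L(G, K) = -3
b(d, I) = 9 + 3*d
F(V, C) = V**2 (F(V, C) = V*V + (9 + 3*(-3)) = V**2 + (9 - 9) = V**2 + 0 = V**2)
(73 + 31)**2 - F(-58, -219) = (73 + 31)**2 - 1*(-58)**2 = 104**2 - 1*3364 = 10816 - 3364 = 7452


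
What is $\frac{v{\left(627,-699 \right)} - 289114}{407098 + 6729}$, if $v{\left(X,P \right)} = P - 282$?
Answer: $- \frac{290095}{413827} \approx -0.70101$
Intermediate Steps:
$v{\left(X,P \right)} = -282 + P$
$\frac{v{\left(627,-699 \right)} - 289114}{407098 + 6729} = \frac{\left(-282 - 699\right) - 289114}{407098 + 6729} = \frac{-981 - 289114}{413827} = \left(-290095\right) \frac{1}{413827} = - \frac{290095}{413827}$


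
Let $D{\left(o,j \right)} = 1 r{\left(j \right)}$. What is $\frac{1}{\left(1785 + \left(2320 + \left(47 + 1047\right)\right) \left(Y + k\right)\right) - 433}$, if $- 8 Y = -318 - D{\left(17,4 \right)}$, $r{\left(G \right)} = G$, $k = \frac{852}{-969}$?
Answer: $\frac{646}{87703361} \approx 7.3657 \cdot 10^{-6}$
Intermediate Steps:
$k = - \frac{284}{323}$ ($k = 852 \left(- \frac{1}{969}\right) = - \frac{284}{323} \approx -0.87926$)
$D{\left(o,j \right)} = j$ ($D{\left(o,j \right)} = 1 j = j$)
$Y = \frac{161}{4}$ ($Y = - \frac{-318 - 4}{8} = \left(- \frac{1}{8}\right) \left(-322\right) = \frac{161}{4} \approx 40.25$)
$\frac{1}{\left(1785 + \left(2320 + \left(47 + 1047\right)\right) \left(Y + k\right)\right) - 433} = \frac{1}{\left(1785 + \left(2320 + \left(47 + 1047\right)\right) \left(\frac{161}{4} - \frac{284}{323}\right)\right) - 433} = \frac{1}{\left(1785 + \left(2320 + 1094\right) \frac{50867}{1292}\right) - 433} = \frac{1}{\left(1785 + 3414 \cdot \frac{50867}{1292}\right) - 433} = \frac{1}{\left(1785 + \frac{86829969}{646}\right) - 433} = \frac{1}{\frac{87983079}{646} - 433} = \frac{1}{\frac{87703361}{646}} = \frac{646}{87703361}$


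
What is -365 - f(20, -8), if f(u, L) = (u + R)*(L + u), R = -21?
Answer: -353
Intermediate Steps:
f(u, L) = (-21 + u)*(L + u) (f(u, L) = (u - 21)*(L + u) = (-21 + u)*(L + u))
-365 - f(20, -8) = -365 - (20² - 21*(-8) - 21*20 - 8*20) = -365 - (400 + 168 - 420 - 160) = -365 - 1*(-12) = -365 + 12 = -353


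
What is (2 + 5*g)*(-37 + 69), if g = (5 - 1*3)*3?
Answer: 1024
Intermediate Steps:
g = 6 (g = (5 - 3)*3 = 2*3 = 6)
(2 + 5*g)*(-37 + 69) = (2 + 5*6)*(-37 + 69) = (2 + 30)*32 = 32*32 = 1024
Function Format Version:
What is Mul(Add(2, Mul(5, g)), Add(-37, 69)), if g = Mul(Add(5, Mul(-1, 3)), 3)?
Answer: 1024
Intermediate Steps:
g = 6 (g = Mul(Add(5, -3), 3) = Mul(2, 3) = 6)
Mul(Add(2, Mul(5, g)), Add(-37, 69)) = Mul(Add(2, Mul(5, 6)), Add(-37, 69)) = Mul(Add(2, 30), 32) = Mul(32, 32) = 1024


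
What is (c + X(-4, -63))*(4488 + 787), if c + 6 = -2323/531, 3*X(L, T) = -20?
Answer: -47733475/531 ≈ -89894.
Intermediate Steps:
X(L, T) = -20/3 (X(L, T) = (⅓)*(-20) = -20/3)
c = -5509/531 (c = -6 - 2323/531 = -5509/531 ≈ -10.375)
(c + X(-4, -63))*(4488 + 787) = (-5509/531 - 20/3)*(4488 + 787) = -9049/531*5275 = -47733475/531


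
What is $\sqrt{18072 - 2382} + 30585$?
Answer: $30585 + \sqrt{15690} \approx 30710.0$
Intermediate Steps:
$\sqrt{18072 - 2382} + 30585 = \sqrt{15690} + 30585 = 30585 + \sqrt{15690}$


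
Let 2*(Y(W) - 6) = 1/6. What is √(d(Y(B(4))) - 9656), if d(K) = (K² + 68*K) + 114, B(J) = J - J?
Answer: I*√1309151/12 ≈ 95.348*I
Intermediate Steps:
B(J) = 0
Y(W) = 73/12 (Y(W) = 6 + (½)/6 = 6 + (½)*(⅙) = 6 + 1/12 = 73/12)
d(K) = 114 + K² + 68*K
√(d(Y(B(4))) - 9656) = √((114 + (73/12)² + 68*(73/12)) - 9656) = √((114 + 5329/144 + 1241/3) - 9656) = √(81313/144 - 9656) = √(-1309151/144) = I*√1309151/12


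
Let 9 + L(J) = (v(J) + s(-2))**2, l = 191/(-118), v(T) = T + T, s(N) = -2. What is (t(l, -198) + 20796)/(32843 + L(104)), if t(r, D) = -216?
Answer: 686/2509 ≈ 0.27342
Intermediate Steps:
v(T) = 2*T
l = -191/118 (l = 191*(-1/118) = -191/118 ≈ -1.6186)
L(J) = -9 + (-2 + 2*J)**2 (L(J) = -9 + (2*J - 2)**2 = -9 + (-2 + 2*J)**2)
(t(l, -198) + 20796)/(32843 + L(104)) = (-216 + 20796)/(32843 + (-9 + 4*(-1 + 104)**2)) = 20580/(32843 + (-9 + 4*103**2)) = 20580/(32843 + (-9 + 4*10609)) = 20580/(32843 + (-9 + 42436)) = 20580/(32843 + 42427) = 20580/75270 = 20580*(1/75270) = 686/2509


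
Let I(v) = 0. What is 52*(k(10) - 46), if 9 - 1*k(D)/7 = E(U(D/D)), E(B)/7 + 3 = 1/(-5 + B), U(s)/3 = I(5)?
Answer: 45188/5 ≈ 9037.6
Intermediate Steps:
U(s) = 0 (U(s) = 3*0 = 0)
E(B) = -21 + 7/(-5 + B)
k(D) = 1099/5 (k(D) = 63 - 49*(16 - 3*0)/(-5 + 0) = 63 - 49*(16 + 0)/(-5) = 63 - 49*(-1)*16/5 = 63 - 7*(-112/5) = 63 + 784/5 = 1099/5)
52*(k(10) - 46) = 52*(1099/5 - 46) = 52*(869/5) = 45188/5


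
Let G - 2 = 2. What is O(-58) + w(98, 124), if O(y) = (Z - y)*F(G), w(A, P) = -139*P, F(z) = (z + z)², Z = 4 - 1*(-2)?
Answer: -13140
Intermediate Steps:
Z = 6 (Z = 4 + 2 = 6)
G = 4 (G = 2 + 2 = 4)
F(z) = 4*z² (F(z) = (2*z)² = 4*z²)
O(y) = 384 - 64*y (O(y) = (6 - y)*(4*4²) = (6 - y)*(4*16) = (6 - y)*64 = 384 - 64*y)
O(-58) + w(98, 124) = (384 - 64*(-58)) - 139*124 = (384 + 3712) - 17236 = 4096 - 17236 = -13140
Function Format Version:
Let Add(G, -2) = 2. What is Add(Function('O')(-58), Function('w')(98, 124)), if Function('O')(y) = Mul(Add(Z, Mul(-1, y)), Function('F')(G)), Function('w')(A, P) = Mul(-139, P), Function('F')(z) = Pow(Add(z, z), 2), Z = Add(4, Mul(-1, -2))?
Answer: -13140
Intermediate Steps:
Z = 6 (Z = Add(4, 2) = 6)
G = 4 (G = Add(2, 2) = 4)
Function('F')(z) = Mul(4, Pow(z, 2)) (Function('F')(z) = Pow(Mul(2, z), 2) = Mul(4, Pow(z, 2)))
Function('O')(y) = Add(384, Mul(-64, y)) (Function('O')(y) = Mul(Add(6, Mul(-1, y)), Mul(4, Pow(4, 2))) = Mul(Add(6, Mul(-1, y)), Mul(4, 16)) = Mul(Add(6, Mul(-1, y)), 64) = Add(384, Mul(-64, y)))
Add(Function('O')(-58), Function('w')(98, 124)) = Add(Add(384, Mul(-64, -58)), Mul(-139, 124)) = Add(Add(384, 3712), -17236) = Add(4096, -17236) = -13140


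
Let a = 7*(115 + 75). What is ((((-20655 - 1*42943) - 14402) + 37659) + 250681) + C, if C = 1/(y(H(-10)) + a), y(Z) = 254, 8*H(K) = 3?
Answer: 333178561/1584 ≈ 2.1034e+5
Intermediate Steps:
H(K) = 3/8 (H(K) = (1/8)*3 = 3/8)
a = 1330 (a = 7*190 = 1330)
C = 1/1584 (C = 1/(254 + 1330) = 1/1584 ≈ 0.00063131)
((((-20655 - 1*42943) - 14402) + 37659) + 250681) + C = ((((-20655 - 1*42943) - 14402) + 37659) + 250681) + 1/1584 = ((((-20655 - 42943) - 14402) + 37659) + 250681) + 1/1584 = (((-63598 - 14402) + 37659) + 250681) + 1/1584 = ((-78000 + 37659) + 250681) + 1/1584 = (-40341 + 250681) + 1/1584 = 210340 + 1/1584 = 333178561/1584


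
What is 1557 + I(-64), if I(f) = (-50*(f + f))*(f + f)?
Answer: -817643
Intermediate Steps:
I(f) = -200*f**2 (I(f) = (-100*f)*(2*f) = -200*f**2)
1557 + I(-64) = 1557 - 200*(-64)**2 = 1557 - 200*4096 = 1557 - 819200 = -817643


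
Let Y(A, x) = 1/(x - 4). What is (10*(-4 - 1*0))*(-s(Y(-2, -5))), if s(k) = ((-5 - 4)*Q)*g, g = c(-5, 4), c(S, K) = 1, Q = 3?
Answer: -1080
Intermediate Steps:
g = 1
Y(A, x) = 1/(-4 + x)
s(k) = -27 (s(k) = ((-5 - 4)*3)*1 = -9*3*1 = -27*1 = -27)
(10*(-4 - 1*0))*(-s(Y(-2, -5))) = (10*(-4 - 1*0))*(-1*(-27)) = (10*(-4 + 0))*27 = (10*(-4))*27 = -40*27 = -1080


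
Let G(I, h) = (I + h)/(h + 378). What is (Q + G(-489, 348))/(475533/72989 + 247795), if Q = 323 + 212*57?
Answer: 219145604083/4377001918696 ≈ 0.050067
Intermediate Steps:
Q = 12407 (Q = 323 + 12084 = 12407)
G(I, h) = (I + h)/(378 + h)
(Q + G(-489, 348))/(475533/72989 + 247795) = (12407 + (-489 + 348)/(378 + 348))/(475533/72989 + 247795) = (12407 - 141/726)/(475533*(1/72989) + 247795) = (12407 + (1/726)*(-141))/(475533/72989 + 247795) = (12407 - 47/242)/(18086784788/72989) = (3002447/242)*(72989/18086784788) = 219145604083/4377001918696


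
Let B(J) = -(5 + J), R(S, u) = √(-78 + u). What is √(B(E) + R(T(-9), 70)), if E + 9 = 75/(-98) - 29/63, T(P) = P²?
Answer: √(9218 + 3528*I*√2)/42 ≈ 2.363 + 0.59848*I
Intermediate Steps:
E = -9019/882 (E = -9 + (75/(-98) - 29/63) = -9 + (75*(-1/98) - 29*1/63) = -9 + (-75/98 - 29/63) = -9 - 1081/882 = -9019/882 ≈ -10.226)
B(J) = -5 - J
√(B(E) + R(T(-9), 70)) = √((-5 - 1*(-9019/882)) + √(-78 + 70)) = √((-5 + 9019/882) + √(-8)) = √(4609/882 + 2*I*√2)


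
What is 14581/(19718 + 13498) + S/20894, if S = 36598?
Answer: 760147291/347007552 ≈ 2.1906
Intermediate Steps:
14581/(19718 + 13498) + S/20894 = 14581/(19718 + 13498) + 36598/20894 = 14581/33216 + 36598*(1/20894) = 14581*(1/33216) + 18299/10447 = 14581/33216 + 18299/10447 = 760147291/347007552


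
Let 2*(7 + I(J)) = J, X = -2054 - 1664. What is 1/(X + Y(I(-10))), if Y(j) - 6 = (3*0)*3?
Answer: -1/3712 ≈ -0.00026940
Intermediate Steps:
X = -3718
I(J) = -7 + J/2
Y(j) = 6 (Y(j) = 6 + (3*0)*3 = 6 + 0*3 = 6 + 0 = 6)
1/(X + Y(I(-10))) = 1/(-3718 + 6) = 1/(-3712) = -1/3712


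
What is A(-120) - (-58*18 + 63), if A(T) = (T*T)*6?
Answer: 87381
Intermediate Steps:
A(T) = 6*T**2 (A(T) = T**2*6 = 6*T**2)
A(-120) - (-58*18 + 63) = 6*(-120)**2 - (-58*18 + 63) = 6*14400 - (-1044 + 63) = 86400 - 1*(-981) = 86400 + 981 = 87381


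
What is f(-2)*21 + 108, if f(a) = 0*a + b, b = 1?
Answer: 129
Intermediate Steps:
f(a) = 1 (f(a) = 0*a + 1 = 0 + 1 = 1)
f(-2)*21 + 108 = 1*21 + 108 = 21 + 108 = 129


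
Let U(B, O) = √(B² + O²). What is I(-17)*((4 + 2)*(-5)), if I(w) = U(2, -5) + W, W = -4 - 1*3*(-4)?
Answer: -240 - 30*√29 ≈ -401.55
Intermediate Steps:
W = 8 (W = -4 - 3*(-4) = -4 + 12 = 8)
I(w) = 8 + √29 (I(w) = √(2² + (-5)²) + 8 = √(4 + 25) + 8 = √29 + 8 = 8 + √29)
I(-17)*((4 + 2)*(-5)) = (8 + √29)*((4 + 2)*(-5)) = (8 + √29)*(6*(-5)) = (8 + √29)*(-30) = -240 - 30*√29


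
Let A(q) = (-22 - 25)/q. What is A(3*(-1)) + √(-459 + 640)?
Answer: 47/3 + √181 ≈ 29.120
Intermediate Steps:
A(q) = -47/q
A(3*(-1)) + √(-459 + 640) = -47/(3*(-1)) + √(-459 + 640) = -47/(-3) + √181 = -47*(-⅓) + √181 = 47/3 + √181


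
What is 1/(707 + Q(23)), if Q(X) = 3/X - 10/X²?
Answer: 529/374062 ≈ 0.0014142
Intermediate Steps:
Q(X) = -10/X² + 3/X (Q(X) = 3/X - 10/X² = -10/X² + 3/X)
1/(707 + Q(23)) = 1/(707 + (-10 + 3*23)/23²) = 1/(707 + (-10 + 69)/529) = 1/(707 + (1/529)*59) = 1/(707 + 59/529) = 1/(374062/529) = 529/374062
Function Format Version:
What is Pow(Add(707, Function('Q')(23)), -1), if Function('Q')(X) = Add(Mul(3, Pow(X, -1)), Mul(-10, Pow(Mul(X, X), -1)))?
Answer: Rational(529, 374062) ≈ 0.0014142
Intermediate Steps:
Function('Q')(X) = Add(Mul(-10, Pow(X, -2)), Mul(3, Pow(X, -1))) (Function('Q')(X) = Add(Mul(3, Pow(X, -1)), Mul(-10, Pow(Pow(X, 2), -1))) = Add(Mul(3, Pow(X, -1)), Mul(-10, Pow(X, -2))) = Add(Mul(-10, Pow(X, -2)), Mul(3, Pow(X, -1))))
Pow(Add(707, Function('Q')(23)), -1) = Pow(Add(707, Mul(Pow(23, -2), Add(-10, Mul(3, 23)))), -1) = Pow(Add(707, Mul(Rational(1, 529), Add(-10, 69))), -1) = Pow(Add(707, Mul(Rational(1, 529), 59)), -1) = Pow(Add(707, Rational(59, 529)), -1) = Pow(Rational(374062, 529), -1) = Rational(529, 374062)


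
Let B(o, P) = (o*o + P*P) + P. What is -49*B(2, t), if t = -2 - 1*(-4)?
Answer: -490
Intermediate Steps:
t = 2 (t = -2 + 4 = 2)
B(o, P) = P + P**2 + o**2 (B(o, P) = (o**2 + P**2) + P = (P**2 + o**2) + P = P + P**2 + o**2)
-49*B(2, t) = -49*(2 + 2**2 + 2**2) = -49*(2 + 4 + 4) = -49*10 = -490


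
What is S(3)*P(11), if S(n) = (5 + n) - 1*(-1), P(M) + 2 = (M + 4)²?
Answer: 2007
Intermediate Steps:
P(M) = -2 + (4 + M)² (P(M) = -2 + (M + 4)² = -2 + (4 + M)²)
S(n) = 6 + n (S(n) = (5 + n) + 1 = 6 + n)
S(3)*P(11) = (6 + 3)*(-2 + (4 + 11)²) = 9*(-2 + 15²) = 9*(-2 + 225) = 9*223 = 2007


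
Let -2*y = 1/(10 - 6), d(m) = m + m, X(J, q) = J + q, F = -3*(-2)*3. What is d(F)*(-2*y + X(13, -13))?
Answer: 9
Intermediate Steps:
F = 18 (F = 6*3 = 18)
d(m) = 2*m
y = -1/8 (y = -1/(2*(10 - 6)) = -1/2/4 = -1/2*1/4 = -1/8 ≈ -0.12500)
d(F)*(-2*y + X(13, -13)) = (2*18)*(-2*(-1/8) + (13 - 13)) = 36*(1/4 + 0) = 36*(1/4) = 9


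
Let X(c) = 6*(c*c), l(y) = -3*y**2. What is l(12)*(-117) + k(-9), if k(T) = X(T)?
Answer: 51030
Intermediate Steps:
X(c) = 6*c**2
k(T) = 6*T**2
l(12)*(-117) + k(-9) = -3*12**2*(-117) + 6*(-9)**2 = -3*144*(-117) + 6*81 = -432*(-117) + 486 = 50544 + 486 = 51030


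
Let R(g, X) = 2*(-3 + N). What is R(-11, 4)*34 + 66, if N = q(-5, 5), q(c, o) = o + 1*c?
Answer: -138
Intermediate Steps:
q(c, o) = c + o (q(c, o) = o + c = c + o)
N = 0 (N = -5 + 5 = 0)
R(g, X) = -6 (R(g, X) = 2*(-3 + 0) = 2*(-3) = -6)
R(-11, 4)*34 + 66 = -6*34 + 66 = -204 + 66 = -138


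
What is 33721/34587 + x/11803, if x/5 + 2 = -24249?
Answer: -3795837722/408230361 ≈ -9.2983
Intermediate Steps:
x = -121255 (x = -10 + 5*(-24249) = -10 - 121245 = -121255)
33721/34587 + x/11803 = 33721/34587 - 121255/11803 = -3795837722/408230361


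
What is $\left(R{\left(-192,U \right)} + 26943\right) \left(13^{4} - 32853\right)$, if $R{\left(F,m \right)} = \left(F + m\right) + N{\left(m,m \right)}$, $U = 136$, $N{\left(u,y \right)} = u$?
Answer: $-115982716$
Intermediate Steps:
$R{\left(F,m \right)} = F + 2 m$ ($R{\left(F,m \right)} = \left(F + m\right) + m = F + 2 m$)
$\left(R{\left(-192,U \right)} + 26943\right) \left(13^{4} - 32853\right) = \left(\left(-192 + 2 \cdot 136\right) + 26943\right) \left(13^{4} - 32853\right) = \left(\left(-192 + 272\right) + 26943\right) \left(28561 - 32853\right) = \left(80 + 26943\right) \left(-4292\right) = 27023 \left(-4292\right) = -115982716$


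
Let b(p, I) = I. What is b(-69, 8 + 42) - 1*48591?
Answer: -48541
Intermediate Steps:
b(-69, 8 + 42) - 1*48591 = (8 + 42) - 1*48591 = 50 - 48591 = -48541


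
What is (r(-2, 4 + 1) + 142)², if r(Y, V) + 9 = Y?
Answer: 17161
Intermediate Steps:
r(Y, V) = -9 + Y
(r(-2, 4 + 1) + 142)² = ((-9 - 2) + 142)² = (-11 + 142)² = 131² = 17161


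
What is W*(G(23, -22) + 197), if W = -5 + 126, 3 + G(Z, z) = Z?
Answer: 26257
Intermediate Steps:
G(Z, z) = -3 + Z
W = 121
W*(G(23, -22) + 197) = 121*((-3 + 23) + 197) = 121*(20 + 197) = 121*217 = 26257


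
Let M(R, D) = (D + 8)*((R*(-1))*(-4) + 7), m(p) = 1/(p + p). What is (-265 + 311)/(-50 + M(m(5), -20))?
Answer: -115/347 ≈ -0.33141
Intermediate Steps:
m(p) = 1/(2*p)
M(R, D) = (7 + 4*R)*(8 + D) (M(R, D) = (8 + D)*(-R*(-4) + 7) = (8 + D)*(4*R + 7) = (8 + D)*(7 + 4*R) = (7 + 4*R)*(8 + D))
(-265 + 311)/(-50 + M(m(5), -20)) = (-265 + 311)/(-50 + (56 + 7*(-20) + 32*((½)/5) + 4*(-20)*((½)/5))) = 46/(-50 + (56 - 140 + 32*((½)*(⅕)) + 4*(-20)*((½)*(⅕)))) = 46/(-50 + (56 - 140 + 32*(⅒) + 4*(-20)*(⅒))) = 46/(-50 + (56 - 140 + 16/5 - 8)) = 46/(-50 - 444/5) = 46/(-694/5) = 46*(-5/694) = -115/347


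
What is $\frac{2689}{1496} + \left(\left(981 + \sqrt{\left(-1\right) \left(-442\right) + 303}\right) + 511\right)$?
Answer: $\frac{2234721}{1496} + \sqrt{745} \approx 1521.1$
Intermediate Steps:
$\frac{2689}{1496} + \left(\left(981 + \sqrt{\left(-1\right) \left(-442\right) + 303}\right) + 511\right) = 2689 \cdot \frac{1}{1496} + \left(\left(981 + \sqrt{442 + 303}\right) + 511\right) = \frac{2689}{1496} + \left(\left(981 + \sqrt{745}\right) + 511\right) = \frac{2689}{1496} + \left(1492 + \sqrt{745}\right) = \frac{2234721}{1496} + \sqrt{745}$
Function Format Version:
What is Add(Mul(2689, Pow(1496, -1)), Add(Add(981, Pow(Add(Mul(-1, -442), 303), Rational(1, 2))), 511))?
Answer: Add(Rational(2234721, 1496), Pow(745, Rational(1, 2))) ≈ 1521.1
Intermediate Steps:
Add(Mul(2689, Pow(1496, -1)), Add(Add(981, Pow(Add(Mul(-1, -442), 303), Rational(1, 2))), 511)) = Add(Mul(2689, Rational(1, 1496)), Add(Add(981, Pow(Add(442, 303), Rational(1, 2))), 511)) = Add(Rational(2689, 1496), Add(Add(981, Pow(745, Rational(1, 2))), 511)) = Add(Rational(2689, 1496), Add(1492, Pow(745, Rational(1, 2)))) = Add(Rational(2234721, 1496), Pow(745, Rational(1, 2)))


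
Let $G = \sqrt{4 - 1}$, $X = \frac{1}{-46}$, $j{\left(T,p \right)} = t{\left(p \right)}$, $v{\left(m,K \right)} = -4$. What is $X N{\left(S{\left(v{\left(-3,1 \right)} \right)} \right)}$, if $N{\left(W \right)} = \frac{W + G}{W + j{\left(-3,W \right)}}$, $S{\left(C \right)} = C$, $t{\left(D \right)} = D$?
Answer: $- \frac{1}{92} + \frac{\sqrt{3}}{368} \approx -0.0061629$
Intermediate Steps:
$j{\left(T,p \right)} = p$
$X = - \frac{1}{46} \approx -0.021739$
$G = \sqrt{3} \approx 1.732$
$N{\left(W \right)} = \frac{W + \sqrt{3}}{2 W}$ ($N{\left(W \right)} = \frac{W + \sqrt{3}}{W + W} = \frac{W + \sqrt{3}}{2 W}$)
$X N{\left(S{\left(v{\left(-3,1 \right)} \right)} \right)} = - \frac{\frac{1}{2} \frac{1}{-4} \left(-4 + \sqrt{3}\right)}{46} = - \frac{\frac{1}{2} \left(- \frac{1}{4}\right) \left(-4 + \sqrt{3}\right)}{46} = - \frac{\frac{1}{2} - \frac{\sqrt{3}}{8}}{46} = - \frac{1}{92} + \frac{\sqrt{3}}{368}$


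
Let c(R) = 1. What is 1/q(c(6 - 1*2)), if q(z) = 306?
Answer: 1/306 ≈ 0.0032680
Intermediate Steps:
1/q(c(6 - 1*2)) = 1/306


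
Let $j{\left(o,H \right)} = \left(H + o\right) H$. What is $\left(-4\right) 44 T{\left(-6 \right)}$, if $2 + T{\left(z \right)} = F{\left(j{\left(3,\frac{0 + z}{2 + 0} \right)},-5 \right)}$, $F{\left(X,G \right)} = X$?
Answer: $352$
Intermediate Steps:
$j{\left(o,H \right)} = H \left(H + o\right)$
$T{\left(z \right)} = -2 + \frac{z \left(3 + \frac{z}{2}\right)}{2}$ ($T{\left(z \right)} = -2 + \frac{0 + z}{2 + 0} \left(\frac{0 + z}{2 + 0} + 3\right) = -2 + \frac{z}{2} \left(\frac{z}{2} + 3\right) = -2 + \frac{z}{2} \left(3 + \frac{z}{2}\right) = -2 + \frac{z \left(3 + \frac{z}{2}\right)}{2}$)
$\left(-4\right) 44 T{\left(-6 \right)} = \left(-4\right) 44 \left(-2 + \frac{1}{4} \left(-6\right) \left(6 - 6\right)\right) = - 176 \left(-2 + \frac{1}{4} \left(-6\right) 0\right) = - 176 \left(-2 + 0\right) = \left(-176\right) \left(-2\right) = 352$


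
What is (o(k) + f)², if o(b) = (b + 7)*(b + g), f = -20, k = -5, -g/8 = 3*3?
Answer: 30276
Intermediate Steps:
g = -72 (g = -24*3 = -8*9 = -72)
o(b) = (-72 + b)*(7 + b) (o(b) = (b + 7)*(b - 72) = (7 + b)*(-72 + b) = (-72 + b)*(7 + b))
(o(k) + f)² = ((-504 + (-5)² - 65*(-5)) - 20)² = ((-504 + 25 + 325) - 20)² = (-154 - 20)² = (-174)² = 30276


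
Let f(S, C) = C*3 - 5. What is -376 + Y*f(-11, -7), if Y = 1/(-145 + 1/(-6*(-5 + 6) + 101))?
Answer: -2588277/6887 ≈ -375.82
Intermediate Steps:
f(S, C) = -5 + 3*C (f(S, C) = 3*C - 5 = -5 + 3*C)
Y = -95/13774 (Y = 1/(-145 + 1/(-6*1 + 101)) = 1/(-145 + 1/(-6 + 101)) = 1/(-145 + 1/95) = 1/(-13774/95) = -95/13774 ≈ -0.0068971)
-376 + Y*f(-11, -7) = -376 - 95*(-5 + 3*(-7))/13774 = -376 - 95*(-5 - 21)/13774 = -376 - 95/13774*(-26) = -376 + 1235/6887 = -2588277/6887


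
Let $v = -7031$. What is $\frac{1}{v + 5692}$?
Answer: $- \frac{1}{1339} \approx -0.00074683$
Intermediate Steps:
$\frac{1}{v + 5692} = \frac{1}{-7031 + 5692} = \frac{1}{-1339} = - \frac{1}{1339}$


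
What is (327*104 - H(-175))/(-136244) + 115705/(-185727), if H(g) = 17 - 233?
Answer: -5530108217/6326047347 ≈ -0.87418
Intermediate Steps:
H(g) = -216
(327*104 - H(-175))/(-136244) + 115705/(-185727) = (327*104 - 1*(-216))/(-136244) + 115705/(-185727) = (34008 + 216)*(-1/136244) + 115705*(-1/185727) = 34224*(-1/136244) - 115705/185727 = -8556/34061 - 115705/185727 = -5530108217/6326047347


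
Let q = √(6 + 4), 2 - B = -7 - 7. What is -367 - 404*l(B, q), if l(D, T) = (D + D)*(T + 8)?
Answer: -103791 - 12928*√10 ≈ -1.4467e+5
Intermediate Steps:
B = 16 (B = 2 - (-7 - 7) = 2 - 1*(-14) = 2 + 14 = 16)
q = √10 ≈ 3.1623
l(D, T) = 2*D*(8 + T) (l(D, T) = (2*D)*(8 + T) = 2*D*(8 + T))
-367 - 404*l(B, q) = -367 - 808*16*(8 + √10) = -367 - 404*(256 + 32*√10) = -367 + (-103424 - 12928*√10) = -103791 - 12928*√10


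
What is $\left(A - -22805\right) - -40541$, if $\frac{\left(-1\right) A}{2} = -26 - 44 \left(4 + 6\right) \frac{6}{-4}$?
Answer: $62078$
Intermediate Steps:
$A = -1268$ ($A = - 2 \left(-26 - 44 \left(4 + 6\right) \frac{6}{-4}\right) = - 2 \left(-26 - 44 \cdot 10 \cdot 6 \left(- \frac{1}{4}\right)\right) = - 2 \left(-26 - 44 \cdot 10 \left(- \frac{3}{2}\right)\right) = - 2 \left(-26 - -660\right) = - 2 \left(-26 + 660\right) = \left(-2\right) 634 = -1268$)
$\left(A - -22805\right) - -40541 = \left(-1268 - -22805\right) - -40541 = \left(-1268 + 22805\right) + 40541 = 21537 + 40541 = 62078$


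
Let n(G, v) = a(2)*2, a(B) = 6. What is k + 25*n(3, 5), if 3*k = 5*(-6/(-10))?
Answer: 301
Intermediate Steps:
k = 1 (k = (5*(-6/(-10)))/3 = (5*(-6*(-⅒)))/3 = (5*(⅗))/3 = (⅓)*3 = 1)
n(G, v) = 12 (n(G, v) = 6*2 = 12)
k + 25*n(3, 5) = 1 + 25*12 = 1 + 300 = 301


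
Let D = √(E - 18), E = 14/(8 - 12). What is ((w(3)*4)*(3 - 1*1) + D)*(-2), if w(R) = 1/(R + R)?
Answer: -8/3 - I*√86 ≈ -2.6667 - 9.2736*I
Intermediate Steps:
w(R) = 1/(2*R)
E = -7/2 (E = 14/(-4) = 14*(-¼) = -7/2 ≈ -3.5000)
D = I*√86/2 (D = √(-7/2 - 18) = √(-43/2) = I*√86/2 ≈ 4.6368*I)
((w(3)*4)*(3 - 1*1) + D)*(-2) = ((((½)/3)*4)*(3 - 1*1) + I*√86/2)*(-2) = ((((½)*(⅓))*4)*(3 - 1) + I*√86/2)*(-2) = (((⅙)*4)*2 + I*√86/2)*(-2) = ((⅔)*2 + I*√86/2)*(-2) = (4/3 + I*√86/2)*(-2) = -8/3 - I*√86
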